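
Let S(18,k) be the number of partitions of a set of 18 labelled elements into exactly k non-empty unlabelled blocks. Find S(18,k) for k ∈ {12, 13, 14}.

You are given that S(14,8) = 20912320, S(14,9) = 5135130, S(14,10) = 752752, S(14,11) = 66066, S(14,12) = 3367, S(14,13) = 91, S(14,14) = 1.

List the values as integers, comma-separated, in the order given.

1256328866, 125854638, 8408778

i=15: T(15,9)=20912320+9·5135130=67128490 | T(15,10)=5135130+10·752752=12662650 | T(15,11)=752752+11·66066=1479478 | T(15,12)=66066+12·3367=106470 | T(15,13)=3367+13·91=4550 | T(15,14)=91+14·1=105
i=16: T(16,10)=67128490+10·12662650=193754990 | T(16,11)=12662650+11·1479478=28936908 | T(16,12)=1479478+12·106470=2757118 | T(16,13)=106470+13·4550=165620 | T(16,14)=4550+14·105=6020
i=17: T(17,11)=193754990+11·28936908=512060978 | T(17,12)=28936908+12·2757118=62022324 | T(17,13)=2757118+13·165620=4910178 | T(17,14)=165620+14·6020=249900
i=18: T(18,12)=512060978+12·62022324=1256328866 | T(18,13)=62022324+13·4910178=125854638 | T(18,14)=4910178+14·249900=8408778
Read S(18,12) = 1256328866, S(18,13) = 125854638, S(18,14) = 8408778.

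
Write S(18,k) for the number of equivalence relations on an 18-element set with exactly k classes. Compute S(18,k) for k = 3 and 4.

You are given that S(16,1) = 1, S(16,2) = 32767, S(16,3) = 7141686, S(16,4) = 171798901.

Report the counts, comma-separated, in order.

64439010, 2798806985

[17] T[17,2]:2*32767+1=65535 · T[17,3]:3*7141686+32767=21457825 · T[17,4]:4*171798901+7141686=694337290
[18] T[18,3]:3*21457825+65535=64439010 · T[18,4]:4*694337290+21457825=2798806985
Read S(18,3) = 64439010, S(18,4) = 2798806985.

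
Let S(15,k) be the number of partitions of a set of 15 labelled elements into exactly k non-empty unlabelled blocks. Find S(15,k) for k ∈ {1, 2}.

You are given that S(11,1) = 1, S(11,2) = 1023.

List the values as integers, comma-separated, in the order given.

1, 16383

row 12: T[12][1]=1·1+0=1  T[12][2]=2·1023+1=2047
row 13: T[13][1]=1·1+0=1  T[13][2]=2·2047+1=4095
row 14: T[14][1]=1·1+0=1  T[14][2]=2·4095+1=8191
row 15: T[15][1]=1·1+0=1  T[15][2]=2·8191+1=16383
Read S(15,1) = 1, S(15,2) = 16383.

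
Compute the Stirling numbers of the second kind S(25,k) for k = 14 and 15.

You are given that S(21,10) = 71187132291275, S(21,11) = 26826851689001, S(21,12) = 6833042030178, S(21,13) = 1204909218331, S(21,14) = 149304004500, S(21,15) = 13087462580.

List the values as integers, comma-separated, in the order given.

25958110360896000, 4299394655347200

[22] T[22,11]:11*26826851689001+71187132291275=366282500870286 · T[22,12]:12*6833042030178+26826851689001=108823356051137 · T[22,13]:13*1204909218331+6833042030178=22496861868481 · T[22,14]:14*149304004500+1204909218331=3295165281331 · T[22,15]:15*13087462580+149304004500=345615943200
[23] T[23,12]:12*108823356051137+366282500870286=1672162773483930 · T[23,13]:13*22496861868481+108823356051137=401282560341390 · T[23,14]:14*3295165281331+22496861868481=68629175807115 · T[23,15]:15*345615943200+3295165281331=8479404429331
[24] T[24,13]:13*401282560341390+1672162773483930=6888836057922000 · T[24,14]:14*68629175807115+401282560341390=1362091021641000 · T[24,15]:15*8479404429331+68629175807115=195820242247080
[25] T[25,14]:14*1362091021641000+6888836057922000=25958110360896000 · T[25,15]:15*195820242247080+1362091021641000=4299394655347200
Read S(25,14) = 25958110360896000, S(25,15) = 4299394655347200.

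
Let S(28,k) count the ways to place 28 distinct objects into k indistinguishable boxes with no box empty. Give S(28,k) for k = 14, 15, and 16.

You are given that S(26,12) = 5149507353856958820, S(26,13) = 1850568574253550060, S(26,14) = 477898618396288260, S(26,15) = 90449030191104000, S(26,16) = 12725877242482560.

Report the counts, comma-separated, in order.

148782988064375309400, 36060660300744309600, 6539643128396047620

row 27: T[27][13]=13·1850568574253550060+5149507353856958820=29206898819153109600  T[27][14]=14·477898618396288260+1850568574253550060=8541149231801585700  T[27][15]=15·90449030191104000+477898618396288260=1834634071262848260  T[27][16]=16·12725877242482560+90449030191104000=294063066070824960
row 28: T[28][14]=14·8541149231801585700+29206898819153109600=148782988064375309400  T[28][15]=15·1834634071262848260+8541149231801585700=36060660300744309600  T[28][16]=16·294063066070824960+1834634071262848260=6539643128396047620
Read S(28,14) = 148782988064375309400, S(28,15) = 36060660300744309600, S(28,16) = 6539643128396047620.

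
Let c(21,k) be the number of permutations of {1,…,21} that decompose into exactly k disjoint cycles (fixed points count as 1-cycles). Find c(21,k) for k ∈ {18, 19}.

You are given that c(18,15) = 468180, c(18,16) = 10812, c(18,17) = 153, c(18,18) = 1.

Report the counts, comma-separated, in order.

1256850, 20615

r19: T_19,16=18×10812+468180=662796; T_19,17=18×153+10812=13566; T_19,18=18×1+153=171; T_19,19=18×0+1=1
r20: T_20,17=19×13566+662796=920550; T_20,18=19×171+13566=16815; T_20,19=19×1+171=190
r21: T_21,18=20×16815+920550=1256850; T_21,19=20×190+16815=20615
Read c(21,18) = 1256850, c(21,19) = 20615.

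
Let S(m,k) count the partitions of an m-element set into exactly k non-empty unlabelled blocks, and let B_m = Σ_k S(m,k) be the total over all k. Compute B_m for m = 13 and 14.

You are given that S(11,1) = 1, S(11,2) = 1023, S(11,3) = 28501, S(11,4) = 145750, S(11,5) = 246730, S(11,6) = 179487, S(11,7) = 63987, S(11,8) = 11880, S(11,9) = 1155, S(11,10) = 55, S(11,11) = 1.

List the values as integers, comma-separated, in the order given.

row 12: T[12][1]=1·1+0=1  T[12][2]=2·1023+1=2047  T[12][3]=3·28501+1023=86526  T[12][4]=4·145750+28501=611501  T[12][5]=5·246730+145750=1379400  T[12][6]=6·179487+246730=1323652  T[12][7]=7·63987+179487=627396  T[12][8]=8·11880+63987=159027  T[12][9]=9·1155+11880=22275  T[12][10]=10·55+1155=1705  T[12][11]=11·1+55=66  T[12][12]=12·0+1=1
row 13: T[13][1]=1·1+0=1  T[13][2]=2·2047+1=4095  T[13][3]=3·86526+2047=261625  T[13][4]=4·611501+86526=2532530  T[13][5]=5·1379400+611501=7508501  T[13][6]=6·1323652+1379400=9321312  T[13][7]=7·627396+1323652=5715424  T[13][8]=8·159027+627396=1899612  T[13][9]=9·22275+159027=359502  T[13][10]=10·1705+22275=39325  T[13][11]=11·66+1705=2431  T[13][12]=12·1+66=78  T[13][13]=13·0+1=1
row 14: T[14][1]=1·1+0=1  T[14][2]=2·4095+1=8191  T[14][3]=3·261625+4095=788970  T[14][4]=4·2532530+261625=10391745  T[14][5]=5·7508501+2532530=40075035  T[14][6]=6·9321312+7508501=63436373  T[14][7]=7·5715424+9321312=49329280  T[14][8]=8·1899612+5715424=20912320  T[14][9]=9·359502+1899612=5135130  T[14][10]=10·39325+359502=752752  T[14][11]=11·2431+39325=66066  T[14][12]=12·78+2431=3367  T[14][13]=13·1+78=91  T[14][14]=14·0+1=1
B_13 = ΣS(13,k) = 1+4095+261625+2532530+7508501+9321312+5715424+1899612+359502+39325+2431+78+1 = 27644437
B_14 = ΣS(14,k) = 1+8191+788970+10391745+40075035+63436373+49329280+20912320+5135130+752752+66066+3367+91+1 = 190899322

27644437, 190899322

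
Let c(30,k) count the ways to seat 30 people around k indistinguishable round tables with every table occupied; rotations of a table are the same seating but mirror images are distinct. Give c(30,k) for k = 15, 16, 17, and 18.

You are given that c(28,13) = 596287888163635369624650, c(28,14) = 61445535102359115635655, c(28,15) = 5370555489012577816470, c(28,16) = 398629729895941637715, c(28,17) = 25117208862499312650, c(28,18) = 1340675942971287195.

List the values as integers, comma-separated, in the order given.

8459574446076318147830625, 691254538651580660999025, 48487623689430693038025, 2918939500751087661105

i=29: T(29,14)=596287888163635369624650+28·61445535102359115635655=2316762871029690607422990 | T(29,15)=61445535102359115635655+28·5370555489012577816470=211821088794711294496815 | T(29,16)=5370555489012577816470+28·398629729895941637715=16532187926098943672490 | T(29,17)=398629729895941637715+28·25117208862499312650=1101911578045922391915 | T(29,18)=25117208862499312650+28·1340675942971287195=62656135265695354110
i=30: T(30,15)=2316762871029690607422990+29·211821088794711294496815=8459574446076318147830625 | T(30,16)=211821088794711294496815+29·16532187926098943672490=691254538651580660999025 | T(30,17)=16532187926098943672490+29·1101911578045922391915=48487623689430693038025 | T(30,18)=1101911578045922391915+29·62656135265695354110=2918939500751087661105
Read c(30,15) = 8459574446076318147830625, c(30,16) = 691254538651580660999025, c(30,17) = 48487623689430693038025, c(30,18) = 2918939500751087661105.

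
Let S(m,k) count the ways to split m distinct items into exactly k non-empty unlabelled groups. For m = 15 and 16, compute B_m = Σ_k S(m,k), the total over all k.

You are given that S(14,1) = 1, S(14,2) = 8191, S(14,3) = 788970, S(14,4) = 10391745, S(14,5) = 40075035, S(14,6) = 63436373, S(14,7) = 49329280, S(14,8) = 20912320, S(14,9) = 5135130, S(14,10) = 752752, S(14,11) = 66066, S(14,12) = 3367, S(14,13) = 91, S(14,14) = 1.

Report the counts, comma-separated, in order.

1382958545, 10480142147

i=15: T(15,1)=0+1·1=1 | T(15,2)=1+2·8191=16383 | T(15,3)=8191+3·788970=2375101 | T(15,4)=788970+4·10391745=42355950 | T(15,5)=10391745+5·40075035=210766920 | T(15,6)=40075035+6·63436373=420693273 | T(15,7)=63436373+7·49329280=408741333 | T(15,8)=49329280+8·20912320=216627840 | T(15,9)=20912320+9·5135130=67128490 | T(15,10)=5135130+10·752752=12662650 | T(15,11)=752752+11·66066=1479478 | T(15,12)=66066+12·3367=106470 | T(15,13)=3367+13·91=4550 | T(15,14)=91+14·1=105 | T(15,15)=1+15·0=1
i=16: T(16,1)=0+1·1=1 | T(16,2)=1+2·16383=32767 | T(16,3)=16383+3·2375101=7141686 | T(16,4)=2375101+4·42355950=171798901 | T(16,5)=42355950+5·210766920=1096190550 | T(16,6)=210766920+6·420693273=2734926558 | T(16,7)=420693273+7·408741333=3281882604 | T(16,8)=408741333+8·216627840=2141764053 | T(16,9)=216627840+9·67128490=820784250 | T(16,10)=67128490+10·12662650=193754990 | T(16,11)=12662650+11·1479478=28936908 | T(16,12)=1479478+12·106470=2757118 | T(16,13)=106470+13·4550=165620 | T(16,14)=4550+14·105=6020 | T(16,15)=105+15·1=120 | T(16,16)=1+16·0=1
B_15 = ΣS(15,k) = 1+16383+2375101+42355950+210766920+420693273+408741333+216627840+67128490+12662650+1479478+106470+4550+105+1 = 1382958545
B_16 = ΣS(16,k) = 1+32767+7141686+171798901+1096190550+2734926558+3281882604+2141764053+820784250+193754990+28936908+2757118+165620+6020+120+1 = 10480142147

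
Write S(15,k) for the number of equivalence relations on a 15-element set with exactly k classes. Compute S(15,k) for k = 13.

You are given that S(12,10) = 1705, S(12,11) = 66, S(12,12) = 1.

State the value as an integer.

4550

@13  (13,11):66·11+1705→2431, (13,12):1·12+66→78, (13,13):0·13+1→1
@14  (14,12):78·12+2431→3367, (14,13):1·13+78→91
@15  (15,13):91·13+3367→4550
Read S(15,13) = 4550.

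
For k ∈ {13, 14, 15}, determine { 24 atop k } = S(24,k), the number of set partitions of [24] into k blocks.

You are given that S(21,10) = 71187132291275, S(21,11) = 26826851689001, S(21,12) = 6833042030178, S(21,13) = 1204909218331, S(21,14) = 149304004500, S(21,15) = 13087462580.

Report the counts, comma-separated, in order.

6888836057922000, 1362091021641000, 195820242247080

i=22: T(22,11)=71187132291275+11·26826851689001=366282500870286 | T(22,12)=26826851689001+12·6833042030178=108823356051137 | T(22,13)=6833042030178+13·1204909218331=22496861868481 | T(22,14)=1204909218331+14·149304004500=3295165281331 | T(22,15)=149304004500+15·13087462580=345615943200
i=23: T(23,12)=366282500870286+12·108823356051137=1672162773483930 | T(23,13)=108823356051137+13·22496861868481=401282560341390 | T(23,14)=22496861868481+14·3295165281331=68629175807115 | T(23,15)=3295165281331+15·345615943200=8479404429331
i=24: T(24,13)=1672162773483930+13·401282560341390=6888836057922000 | T(24,14)=401282560341390+14·68629175807115=1362091021641000 | T(24,15)=68629175807115+15·8479404429331=195820242247080
Read S(24,13) = 6888836057922000, S(24,14) = 1362091021641000, S(24,15) = 195820242247080.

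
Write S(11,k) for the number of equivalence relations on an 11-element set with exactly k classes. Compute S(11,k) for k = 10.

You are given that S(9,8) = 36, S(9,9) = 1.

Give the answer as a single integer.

55

row 10: T[10][9]=9·1+36=45  T[10][10]=10·0+1=1
row 11: T[11][10]=10·1+45=55
Read S(11,10) = 55.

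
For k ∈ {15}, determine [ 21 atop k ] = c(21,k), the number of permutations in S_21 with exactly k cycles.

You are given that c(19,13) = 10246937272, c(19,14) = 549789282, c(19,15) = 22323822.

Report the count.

40171771630

i=20: T(20,14)=10246937272+19·549789282=20692933630 | T(20,15)=549789282+19·22323822=973941900
i=21: T(21,15)=20692933630+20·973941900=40171771630
Read c(21,15) = 40171771630.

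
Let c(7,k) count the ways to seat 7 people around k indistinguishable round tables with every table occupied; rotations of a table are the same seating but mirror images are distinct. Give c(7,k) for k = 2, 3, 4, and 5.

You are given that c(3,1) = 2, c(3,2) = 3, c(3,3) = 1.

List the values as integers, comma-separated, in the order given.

row 4: T[4][1]=3·2+0=6  T[4][2]=3·3+2=11  T[4][3]=3·1+3=6  T[4][4]=3·0+1=1
row 5: T[5][1]=4·6+0=24  T[5][2]=4·11+6=50  T[5][3]=4·6+11=35  T[5][4]=4·1+6=10  T[5][5]=4·0+1=1
row 6: T[6][1]=5·24+0=120  T[6][2]=5·50+24=274  T[6][3]=5·35+50=225  T[6][4]=5·10+35=85  T[6][5]=5·1+10=15
row 7: T[7][2]=6·274+120=1764  T[7][3]=6·225+274=1624  T[7][4]=6·85+225=735  T[7][5]=6·15+85=175
Read c(7,2) = 1764, c(7,3) = 1624, c(7,4) = 735, c(7,5) = 175.

1764, 1624, 735, 175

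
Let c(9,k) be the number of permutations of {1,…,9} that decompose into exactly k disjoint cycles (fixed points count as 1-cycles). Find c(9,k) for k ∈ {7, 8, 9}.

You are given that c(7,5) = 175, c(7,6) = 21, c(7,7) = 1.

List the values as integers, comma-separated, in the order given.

546, 36, 1

@8  (8,6):21·7+175→322, (8,7):1·7+21→28, (8,8):0·7+1→1
@9  (9,7):28·8+322→546, (9,8):1·8+28→36, (9,9):0·8+1→1
Read c(9,7) = 546, c(9,8) = 36, c(9,9) = 1.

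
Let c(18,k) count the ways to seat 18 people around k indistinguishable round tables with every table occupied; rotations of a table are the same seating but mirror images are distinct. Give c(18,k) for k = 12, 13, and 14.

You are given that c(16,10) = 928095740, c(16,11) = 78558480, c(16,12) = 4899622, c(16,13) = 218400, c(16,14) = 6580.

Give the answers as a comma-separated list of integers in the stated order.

row 17: T[17][11]=16·78558480+928095740=2185031420  T[17][12]=16·4899622+78558480=156952432  T[17][13]=16·218400+4899622=8394022  T[17][14]=16·6580+218400=323680
row 18: T[18][12]=17·156952432+2185031420=4853222764  T[18][13]=17·8394022+156952432=299650806  T[18][14]=17·323680+8394022=13896582
Read c(18,12) = 4853222764, c(18,13) = 299650806, c(18,14) = 13896582.

4853222764, 299650806, 13896582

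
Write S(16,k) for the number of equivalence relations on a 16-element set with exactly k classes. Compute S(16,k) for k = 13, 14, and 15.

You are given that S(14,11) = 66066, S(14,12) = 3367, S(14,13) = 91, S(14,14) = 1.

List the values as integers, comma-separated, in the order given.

[15] T[15,12]:12*3367+66066=106470 · T[15,13]:13*91+3367=4550 · T[15,14]:14*1+91=105 · T[15,15]:15*0+1=1
[16] T[16,13]:13*4550+106470=165620 · T[16,14]:14*105+4550=6020 · T[16,15]:15*1+105=120
Read S(16,13) = 165620, S(16,14) = 6020, S(16,15) = 120.

165620, 6020, 120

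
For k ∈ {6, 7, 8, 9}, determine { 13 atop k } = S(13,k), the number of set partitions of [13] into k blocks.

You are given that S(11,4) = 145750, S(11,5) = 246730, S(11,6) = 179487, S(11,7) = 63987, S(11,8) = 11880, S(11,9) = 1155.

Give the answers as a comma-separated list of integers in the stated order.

r12: T_12,5=5×246730+145750=1379400; T_12,6=6×179487+246730=1323652; T_12,7=7×63987+179487=627396; T_12,8=8×11880+63987=159027; T_12,9=9×1155+11880=22275
r13: T_13,6=6×1323652+1379400=9321312; T_13,7=7×627396+1323652=5715424; T_13,8=8×159027+627396=1899612; T_13,9=9×22275+159027=359502
Read S(13,6) = 9321312, S(13,7) = 5715424, S(13,8) = 1899612, S(13,9) = 359502.

9321312, 5715424, 1899612, 359502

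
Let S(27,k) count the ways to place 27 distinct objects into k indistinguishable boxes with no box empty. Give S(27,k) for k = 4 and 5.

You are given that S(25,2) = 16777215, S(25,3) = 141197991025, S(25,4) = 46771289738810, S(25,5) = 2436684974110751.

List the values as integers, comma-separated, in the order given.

@26  (26,3):141197991025·3+16777215→423610750290, (26,4):46771289738810·4+141197991025→187226356946265, (26,5):2436684974110751·5+46771289738810→12230196160292565
@27  (27,4):187226356946265·4+423610750290→749329038535350, (27,5):12230196160292565·5+187226356946265→61338207158409090
Read S(27,4) = 749329038535350, S(27,5) = 61338207158409090.

749329038535350, 61338207158409090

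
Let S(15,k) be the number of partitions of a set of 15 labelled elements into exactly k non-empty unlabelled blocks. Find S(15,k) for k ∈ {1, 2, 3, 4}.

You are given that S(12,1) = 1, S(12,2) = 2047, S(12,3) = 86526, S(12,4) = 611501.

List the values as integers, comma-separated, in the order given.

1, 16383, 2375101, 42355950

@13  (13,1):1·1+0→1, (13,2):2047·2+1→4095, (13,3):86526·3+2047→261625, (13,4):611501·4+86526→2532530
@14  (14,1):1·1+0→1, (14,2):4095·2+1→8191, (14,3):261625·3+4095→788970, (14,4):2532530·4+261625→10391745
@15  (15,1):1·1+0→1, (15,2):8191·2+1→16383, (15,3):788970·3+8191→2375101, (15,4):10391745·4+788970→42355950
Read S(15,1) = 1, S(15,2) = 16383, S(15,3) = 2375101, S(15,4) = 42355950.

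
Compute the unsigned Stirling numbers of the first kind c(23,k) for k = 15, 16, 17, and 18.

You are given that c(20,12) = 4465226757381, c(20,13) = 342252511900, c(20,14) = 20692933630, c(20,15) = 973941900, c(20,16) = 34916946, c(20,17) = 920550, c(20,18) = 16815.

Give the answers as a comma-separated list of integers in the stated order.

r21: T_21,13=20×342252511900+4465226757381=11310276995381; T_21,14=20×20692933630+342252511900=756111184500; T_21,15=20×973941900+20692933630=40171771630; T_21,16=20×34916946+973941900=1672280820; T_21,17=20×920550+34916946=53327946; T_21,18=20×16815+920550=1256850
r22: T_22,14=21×756111184500+11310276995381=27188611869881; T_22,15=21×40171771630+756111184500=1599718388730; T_22,16=21×1672280820+40171771630=75289668850; T_22,17=21×53327946+1672280820=2792167686; T_22,18=21×1256850+53327946=79721796
r23: T_23,15=22×1599718388730+27188611869881=62382416421941; T_23,16=22×75289668850+1599718388730=3256091103430; T_23,17=22×2792167686+75289668850=136717357942; T_23,18=22×79721796+2792167686=4546047198
Read c(23,15) = 62382416421941, c(23,16) = 3256091103430, c(23,17) = 136717357942, c(23,18) = 4546047198.

62382416421941, 3256091103430, 136717357942, 4546047198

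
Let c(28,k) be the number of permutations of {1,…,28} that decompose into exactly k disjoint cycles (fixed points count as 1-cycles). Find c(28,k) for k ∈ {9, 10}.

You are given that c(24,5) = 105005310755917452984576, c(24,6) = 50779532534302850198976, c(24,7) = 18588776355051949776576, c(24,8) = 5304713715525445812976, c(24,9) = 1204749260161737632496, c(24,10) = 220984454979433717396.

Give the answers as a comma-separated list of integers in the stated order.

row 25: T[25][6]=24·50779532534302850198976+105005310755917452984576=1323714091579185857760000  T[25][7]=24·18588776355051949776576+50779532534302850198976=496910165055549644836800  T[25][8]=24·5304713715525445812976+18588776355051949776576=145901905527662649288000  T[25][9]=24·1204749260161737632496+5304713715525445812976=34218695959407148992880  T[25][10]=24·220984454979433717396+1204749260161737632496=6508376179668146850000
row 26: T[26][7]=25·496910165055549644836800+1323714091579185857760000=13746468217967926978680000  T[26][8]=25·145901905527662649288000+496910165055549644836800=4144457803247115877036800  T[26][9]=25·34218695959407148992880+145901905527662649288000=1001369304512841374110000  T[26][10]=25·6508376179668146850000+34218695959407148992880=196928100451110820242880
row 27: T[27][8]=26·4144457803247115877036800+13746468217967926978680000=121502371102392939781636800  T[27][9]=26·1001369304512841374110000+4144457803247115877036800=30180059720580991603896800  T[27][10]=26·196928100451110820242880+1001369304512841374110000=6121499916241722700424880
row 28: T[28][9]=27·30180059720580991603896800+121502371102392939781636800=936363983558079713086850400  T[28][10]=27·6121499916241722700424880+30180059720580991603896800=195460557459107504515368560
Read c(28,9) = 936363983558079713086850400, c(28,10) = 195460557459107504515368560.

936363983558079713086850400, 195460557459107504515368560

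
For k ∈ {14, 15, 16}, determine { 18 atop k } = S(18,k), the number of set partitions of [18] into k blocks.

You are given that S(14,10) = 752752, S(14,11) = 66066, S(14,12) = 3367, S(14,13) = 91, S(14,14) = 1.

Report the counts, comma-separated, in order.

8408778, 367200, 9996

i=15: T(15,11)=752752+11·66066=1479478 | T(15,12)=66066+12·3367=106470 | T(15,13)=3367+13·91=4550 | T(15,14)=91+14·1=105 | T(15,15)=1+15·0=1
i=16: T(16,12)=1479478+12·106470=2757118 | T(16,13)=106470+13·4550=165620 | T(16,14)=4550+14·105=6020 | T(16,15)=105+15·1=120 | T(16,16)=1+16·0=1
i=17: T(17,13)=2757118+13·165620=4910178 | T(17,14)=165620+14·6020=249900 | T(17,15)=6020+15·120=7820 | T(17,16)=120+16·1=136
i=18: T(18,14)=4910178+14·249900=8408778 | T(18,15)=249900+15·7820=367200 | T(18,16)=7820+16·136=9996
Read S(18,14) = 8408778, S(18,15) = 367200, S(18,16) = 9996.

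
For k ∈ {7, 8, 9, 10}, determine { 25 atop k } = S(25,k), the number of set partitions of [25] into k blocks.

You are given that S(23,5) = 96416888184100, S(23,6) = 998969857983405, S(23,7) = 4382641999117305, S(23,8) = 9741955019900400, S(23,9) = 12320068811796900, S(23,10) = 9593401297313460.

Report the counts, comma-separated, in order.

i=24: T(24,6)=96416888184100+6·998969857983405=6090236036084530 | T(24,7)=998969857983405+7·4382641999117305=31677463851804540 | T(24,8)=4382641999117305+8·9741955019900400=82318282158320505 | T(24,9)=9741955019900400+9·12320068811796900=120622574326072500 | T(24,10)=12320068811796900+10·9593401297313460=108254081784931500
i=25: T(25,7)=6090236036084530+7·31677463851804540=227832482998716310 | T(25,8)=31677463851804540+8·82318282158320505=690223721118368580 | T(25,9)=82318282158320505+9·120622574326072500=1167921451092973005 | T(25,10)=120622574326072500+10·108254081784931500=1203163392175387500
Read S(25,7) = 227832482998716310, S(25,8) = 690223721118368580, S(25,9) = 1167921451092973005, S(25,10) = 1203163392175387500.

227832482998716310, 690223721118368580, 1167921451092973005, 1203163392175387500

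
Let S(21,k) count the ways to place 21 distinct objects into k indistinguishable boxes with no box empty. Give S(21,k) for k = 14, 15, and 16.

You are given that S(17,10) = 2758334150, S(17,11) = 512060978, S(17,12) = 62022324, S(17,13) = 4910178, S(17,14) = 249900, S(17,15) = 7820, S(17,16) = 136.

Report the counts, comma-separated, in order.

149304004500, 13087462580, 809944464

@18  (18,11):512060978·11+2758334150→8391004908, (18,12):62022324·12+512060978→1256328866, (18,13):4910178·13+62022324→125854638, (18,14):249900·14+4910178→8408778, (18,15):7820·15+249900→367200, (18,16):136·16+7820→9996
@19  (19,12):1256328866·12+8391004908→23466951300, (19,13):125854638·13+1256328866→2892439160, (19,14):8408778·14+125854638→243577530, (19,15):367200·15+8408778→13916778, (19,16):9996·16+367200→527136
@20  (20,13):2892439160·13+23466951300→61068660380, (20,14):243577530·14+2892439160→6302524580, (20,15):13916778·15+243577530→452329200, (20,16):527136·16+13916778→22350954
@21  (21,14):6302524580·14+61068660380→149304004500, (21,15):452329200·15+6302524580→13087462580, (21,16):22350954·16+452329200→809944464
Read S(21,14) = 149304004500, S(21,15) = 13087462580, S(21,16) = 809944464.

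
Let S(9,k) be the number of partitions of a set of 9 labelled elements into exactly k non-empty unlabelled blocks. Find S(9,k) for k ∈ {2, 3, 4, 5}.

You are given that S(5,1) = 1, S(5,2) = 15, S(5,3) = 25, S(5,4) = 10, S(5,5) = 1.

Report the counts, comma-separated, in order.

255, 3025, 7770, 6951

@6  (6,1):1·1+0→1, (6,2):15·2+1→31, (6,3):25·3+15→90, (6,4):10·4+25→65, (6,5):1·5+10→15
@7  (7,1):1·1+0→1, (7,2):31·2+1→63, (7,3):90·3+31→301, (7,4):65·4+90→350, (7,5):15·5+65→140
@8  (8,1):1·1+0→1, (8,2):63·2+1→127, (8,3):301·3+63→966, (8,4):350·4+301→1701, (8,5):140·5+350→1050
@9  (9,2):127·2+1→255, (9,3):966·3+127→3025, (9,4):1701·4+966→7770, (9,5):1050·5+1701→6951
Read S(9,2) = 255, S(9,3) = 3025, S(9,4) = 7770, S(9,5) = 6951.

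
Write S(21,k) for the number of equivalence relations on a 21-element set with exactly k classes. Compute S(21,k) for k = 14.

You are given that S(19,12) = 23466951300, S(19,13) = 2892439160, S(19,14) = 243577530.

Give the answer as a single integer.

149304004500

r20: T_20,13=13×2892439160+23466951300=61068660380; T_20,14=14×243577530+2892439160=6302524580
r21: T_21,14=14×6302524580+61068660380=149304004500
Read S(21,14) = 149304004500.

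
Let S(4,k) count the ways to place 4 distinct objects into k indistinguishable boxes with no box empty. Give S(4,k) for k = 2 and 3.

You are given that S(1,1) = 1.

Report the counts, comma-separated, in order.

row 2: T[2][1]=1·1+0=1  T[2][2]=2·0+1=1
row 3: T[3][1]=1·1+0=1  T[3][2]=2·1+1=3  T[3][3]=3·0+1=1
row 4: T[4][2]=2·3+1=7  T[4][3]=3·1+3=6
Read S(4,2) = 7, S(4,3) = 6.

7, 6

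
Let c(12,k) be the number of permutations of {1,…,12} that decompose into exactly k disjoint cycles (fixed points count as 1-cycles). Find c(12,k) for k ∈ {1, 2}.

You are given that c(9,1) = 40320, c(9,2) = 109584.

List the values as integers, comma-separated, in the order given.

39916800, 120543840

r10: T_10,1=9×40320+0=362880; T_10,2=9×109584+40320=1026576
r11: T_11,1=10×362880+0=3628800; T_11,2=10×1026576+362880=10628640
r12: T_12,1=11×3628800+0=39916800; T_12,2=11×10628640+3628800=120543840
Read c(12,1) = 39916800, c(12,2) = 120543840.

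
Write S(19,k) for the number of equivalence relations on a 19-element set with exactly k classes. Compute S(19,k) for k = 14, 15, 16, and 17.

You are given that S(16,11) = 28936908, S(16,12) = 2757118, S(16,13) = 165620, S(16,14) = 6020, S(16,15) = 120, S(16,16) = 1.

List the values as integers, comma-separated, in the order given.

243577530, 13916778, 527136, 12597

@17  (17,12):2757118·12+28936908→62022324, (17,13):165620·13+2757118→4910178, (17,14):6020·14+165620→249900, (17,15):120·15+6020→7820, (17,16):1·16+120→136, (17,17):0·17+1→1
@18  (18,13):4910178·13+62022324→125854638, (18,14):249900·14+4910178→8408778, (18,15):7820·15+249900→367200, (18,16):136·16+7820→9996, (18,17):1·17+136→153
@19  (19,14):8408778·14+125854638→243577530, (19,15):367200·15+8408778→13916778, (19,16):9996·16+367200→527136, (19,17):153·17+9996→12597
Read S(19,14) = 243577530, S(19,15) = 13916778, S(19,16) = 527136, S(19,17) = 12597.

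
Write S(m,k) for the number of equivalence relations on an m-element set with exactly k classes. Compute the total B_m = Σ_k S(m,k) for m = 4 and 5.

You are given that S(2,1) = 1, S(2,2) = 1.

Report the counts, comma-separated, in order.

i=3: T(3,1)=0+1·1=1 | T(3,2)=1+2·1=3 | T(3,3)=1+3·0=1
i=4: T(4,1)=0+1·1=1 | T(4,2)=1+2·3=7 | T(4,3)=3+3·1=6 | T(4,4)=1+4·0=1
i=5: T(5,1)=0+1·1=1 | T(5,2)=1+2·7=15 | T(5,3)=7+3·6=25 | T(5,4)=6+4·1=10 | T(5,5)=1+5·0=1
B_4 = ΣS(4,k) = 1+7+6+1 = 15
B_5 = ΣS(5,k) = 1+15+25+10+1 = 52

15, 52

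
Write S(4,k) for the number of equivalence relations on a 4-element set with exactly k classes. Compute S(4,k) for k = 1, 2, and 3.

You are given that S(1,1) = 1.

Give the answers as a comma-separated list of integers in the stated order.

@2  (2,1):1·1+0→1, (2,2):0·2+1→1
@3  (3,1):1·1+0→1, (3,2):1·2+1→3, (3,3):0·3+1→1
@4  (4,1):1·1+0→1, (4,2):3·2+1→7, (4,3):1·3+3→6
Read S(4,1) = 1, S(4,2) = 7, S(4,3) = 6.

1, 7, 6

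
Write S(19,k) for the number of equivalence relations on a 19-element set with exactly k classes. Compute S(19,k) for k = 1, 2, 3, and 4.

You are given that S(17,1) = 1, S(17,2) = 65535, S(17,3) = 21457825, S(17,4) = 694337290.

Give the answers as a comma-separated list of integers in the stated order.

1, 262143, 193448101, 11259666950

row 18: T[18][1]=1·1+0=1  T[18][2]=2·65535+1=131071  T[18][3]=3·21457825+65535=64439010  T[18][4]=4·694337290+21457825=2798806985
row 19: T[19][1]=1·1+0=1  T[19][2]=2·131071+1=262143  T[19][3]=3·64439010+131071=193448101  T[19][4]=4·2798806985+64439010=11259666950
Read S(19,1) = 1, S(19,2) = 262143, S(19,3) = 193448101, S(19,4) = 11259666950.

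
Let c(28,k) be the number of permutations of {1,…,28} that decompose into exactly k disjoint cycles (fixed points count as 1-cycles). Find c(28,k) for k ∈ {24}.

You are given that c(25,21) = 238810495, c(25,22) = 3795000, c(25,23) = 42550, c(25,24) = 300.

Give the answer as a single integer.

i=26: T(26,22)=238810495+25·3795000=333685495 | T(26,23)=3795000+25·42550=4858750 | T(26,24)=42550+25·300=50050
i=27: T(27,23)=333685495+26·4858750=460012995 | T(27,24)=4858750+26·50050=6160050
i=28: T(28,24)=460012995+27·6160050=626334345
Read c(28,24) = 626334345.

626334345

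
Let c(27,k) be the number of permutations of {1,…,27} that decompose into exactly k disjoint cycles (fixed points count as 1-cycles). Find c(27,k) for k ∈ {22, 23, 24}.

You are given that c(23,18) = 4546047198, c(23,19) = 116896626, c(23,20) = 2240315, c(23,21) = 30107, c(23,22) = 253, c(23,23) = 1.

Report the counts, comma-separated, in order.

row 24: T[24][19]=23·116896626+4546047198=7234669596  T[24][20]=23·2240315+116896626=168423871  T[24][21]=23·30107+2240315=2932776  T[24][22]=23·253+30107=35926  T[24][23]=23·1+253=276  T[24][24]=23·0+1=1
row 25: T[25][20]=24·168423871+7234669596=11276842500  T[25][21]=24·2932776+168423871=238810495  T[25][22]=24·35926+2932776=3795000  T[25][23]=24·276+35926=42550  T[25][24]=24·1+276=300
row 26: T[26][21]=25·238810495+11276842500=17247104875  T[26][22]=25·3795000+238810495=333685495  T[26][23]=25·42550+3795000=4858750  T[26][24]=25·300+42550=50050
row 27: T[27][22]=26·333685495+17247104875=25922927745  T[27][23]=26·4858750+333685495=460012995  T[27][24]=26·50050+4858750=6160050
Read c(27,22) = 25922927745, c(27,23) = 460012995, c(27,24) = 6160050.

25922927745, 460012995, 6160050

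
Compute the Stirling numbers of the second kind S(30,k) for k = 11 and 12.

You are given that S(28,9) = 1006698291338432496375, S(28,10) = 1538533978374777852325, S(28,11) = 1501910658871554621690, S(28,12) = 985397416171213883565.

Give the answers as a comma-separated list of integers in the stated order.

215047101560666876619690, 177979707061075333384555

r29: T_29,10=10×1538533978374777852325+1006698291338432496375=16392038075086211019625; T_29,11=11×1501910658871554621690+1538533978374777852325=18059551225961878690915; T_29,12=12×985397416171213883565+1501910658871554621690=13326679652926121224470
r30: T_30,11=11×18059551225961878690915+16392038075086211019625=215047101560666876619690; T_30,12=12×13326679652926121224470+18059551225961878690915=177979707061075333384555
Read S(30,11) = 215047101560666876619690, S(30,12) = 177979707061075333384555.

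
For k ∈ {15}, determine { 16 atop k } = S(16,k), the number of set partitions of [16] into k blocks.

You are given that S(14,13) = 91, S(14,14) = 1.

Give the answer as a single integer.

i=15: T(15,14)=91+14·1=105 | T(15,15)=1+15·0=1
i=16: T(16,15)=105+15·1=120
Read S(16,15) = 120.

120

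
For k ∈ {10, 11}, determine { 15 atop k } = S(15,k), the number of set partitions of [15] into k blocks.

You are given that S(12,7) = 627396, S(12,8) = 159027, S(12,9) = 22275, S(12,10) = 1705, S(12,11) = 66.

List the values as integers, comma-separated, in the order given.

12662650, 1479478

@13  (13,8):159027·8+627396→1899612, (13,9):22275·9+159027→359502, (13,10):1705·10+22275→39325, (13,11):66·11+1705→2431
@14  (14,9):359502·9+1899612→5135130, (14,10):39325·10+359502→752752, (14,11):2431·11+39325→66066
@15  (15,10):752752·10+5135130→12662650, (15,11):66066·11+752752→1479478
Read S(15,10) = 12662650, S(15,11) = 1479478.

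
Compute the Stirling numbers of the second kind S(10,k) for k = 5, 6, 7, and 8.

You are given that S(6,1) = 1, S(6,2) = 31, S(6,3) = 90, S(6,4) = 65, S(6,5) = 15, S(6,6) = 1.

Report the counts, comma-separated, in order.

42525, 22827, 5880, 750

row 7: T[7][2]=2·31+1=63  T[7][3]=3·90+31=301  T[7][4]=4·65+90=350  T[7][5]=5·15+65=140  T[7][6]=6·1+15=21  T[7][7]=7·0+1=1
row 8: T[8][3]=3·301+63=966  T[8][4]=4·350+301=1701  T[8][5]=5·140+350=1050  T[8][6]=6·21+140=266  T[8][7]=7·1+21=28  T[8][8]=8·0+1=1
row 9: T[9][4]=4·1701+966=7770  T[9][5]=5·1050+1701=6951  T[9][6]=6·266+1050=2646  T[9][7]=7·28+266=462  T[9][8]=8·1+28=36
row 10: T[10][5]=5·6951+7770=42525  T[10][6]=6·2646+6951=22827  T[10][7]=7·462+2646=5880  T[10][8]=8·36+462=750
Read S(10,5) = 42525, S(10,6) = 22827, S(10,7) = 5880, S(10,8) = 750.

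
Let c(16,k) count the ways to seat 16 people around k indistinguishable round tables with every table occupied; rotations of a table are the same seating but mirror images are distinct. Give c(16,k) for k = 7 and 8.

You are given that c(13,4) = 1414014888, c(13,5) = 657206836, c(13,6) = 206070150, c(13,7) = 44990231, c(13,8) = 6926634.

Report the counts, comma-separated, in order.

i=14: T(14,5)=1414014888+13·657206836=9957703756 | T(14,6)=657206836+13·206070150=3336118786 | T(14,7)=206070150+13·44990231=790943153 | T(14,8)=44990231+13·6926634=135036473
i=15: T(15,6)=9957703756+14·3336118786=56663366760 | T(15,7)=3336118786+14·790943153=14409322928 | T(15,8)=790943153+14·135036473=2681453775
i=16: T(16,7)=56663366760+15·14409322928=272803210680 | T(16,8)=14409322928+15·2681453775=54631129553
Read c(16,7) = 272803210680, c(16,8) = 54631129553.

272803210680, 54631129553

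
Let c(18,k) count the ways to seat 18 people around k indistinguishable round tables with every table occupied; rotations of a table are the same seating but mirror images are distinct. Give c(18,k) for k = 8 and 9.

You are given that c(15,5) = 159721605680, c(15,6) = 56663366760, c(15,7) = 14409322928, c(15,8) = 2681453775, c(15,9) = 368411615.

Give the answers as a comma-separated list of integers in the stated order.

row 16: T[16][6]=15·56663366760+159721605680=1009672107080  T[16][7]=15·14409322928+56663366760=272803210680  T[16][8]=15·2681453775+14409322928=54631129553  T[16][9]=15·368411615+2681453775=8207628000
row 17: T[17][7]=16·272803210680+1009672107080=5374523477960  T[17][8]=16·54631129553+272803210680=1146901283528  T[17][9]=16·8207628000+54631129553=185953177553
row 18: T[18][8]=17·1146901283528+5374523477960=24871845297936  T[18][9]=17·185953177553+1146901283528=4308105301929
Read c(18,8) = 24871845297936, c(18,9) = 4308105301929.

24871845297936, 4308105301929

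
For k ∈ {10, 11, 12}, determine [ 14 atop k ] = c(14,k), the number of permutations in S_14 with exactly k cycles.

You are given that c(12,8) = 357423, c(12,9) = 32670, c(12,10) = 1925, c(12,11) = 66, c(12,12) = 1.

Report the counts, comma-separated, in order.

1474473, 91091, 3731

i=13: T(13,9)=357423+12·32670=749463 | T(13,10)=32670+12·1925=55770 | T(13,11)=1925+12·66=2717 | T(13,12)=66+12·1=78
i=14: T(14,10)=749463+13·55770=1474473 | T(14,11)=55770+13·2717=91091 | T(14,12)=2717+13·78=3731
Read c(14,10) = 1474473, c(14,11) = 91091, c(14,12) = 3731.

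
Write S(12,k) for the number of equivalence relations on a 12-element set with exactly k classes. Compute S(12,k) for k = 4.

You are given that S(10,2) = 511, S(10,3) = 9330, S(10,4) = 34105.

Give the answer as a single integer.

611501

@11  (11,3):9330·3+511→28501, (11,4):34105·4+9330→145750
@12  (12,4):145750·4+28501→611501
Read S(12,4) = 611501.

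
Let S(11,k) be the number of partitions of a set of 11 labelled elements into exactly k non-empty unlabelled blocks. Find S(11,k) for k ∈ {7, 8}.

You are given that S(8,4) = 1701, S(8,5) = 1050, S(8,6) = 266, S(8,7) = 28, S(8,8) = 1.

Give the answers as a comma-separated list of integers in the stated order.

63987, 11880

row 9: T[9][5]=5·1050+1701=6951  T[9][6]=6·266+1050=2646  T[9][7]=7·28+266=462  T[9][8]=8·1+28=36
row 10: T[10][6]=6·2646+6951=22827  T[10][7]=7·462+2646=5880  T[10][8]=8·36+462=750
row 11: T[11][7]=7·5880+22827=63987  T[11][8]=8·750+5880=11880
Read S(11,7) = 63987, S(11,8) = 11880.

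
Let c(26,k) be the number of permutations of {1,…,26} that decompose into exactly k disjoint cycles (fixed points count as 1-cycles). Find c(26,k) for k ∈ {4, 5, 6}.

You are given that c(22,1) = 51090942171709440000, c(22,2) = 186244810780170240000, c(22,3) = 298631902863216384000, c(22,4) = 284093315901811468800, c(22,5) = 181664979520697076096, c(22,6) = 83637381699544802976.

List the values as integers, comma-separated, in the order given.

@23  (23,1):51090942171709440000·22+0→1124000727777607680000, (23,2):186244810780170240000·22+51090942171709440000→4148476779335454720000, (23,3):298631902863216384000·22+186244810780170240000→6756146673770930688000, (23,4):284093315901811468800·22+298631902863216384000→6548684852703068697600, (23,5):181664979520697076096·22+284093315901811468800→4280722865357147142912, (23,6):83637381699544802976·22+181664979520697076096→2021687376910682741568
@24  (24,2):4148476779335454720000·23+1124000727777607680000→96538966652493066240000, (24,3):6756146673770930688000·23+4148476779335454720000→159539850276066860544000, (24,4):6548684852703068697600·23+6756146673770930688000→157375898285941510732800, (24,5):4280722865357147142912·23+6548684852703068697600→105005310755917452984576, (24,6):2021687376910682741568·23+4280722865357147142912→50779532534302850198976
@25  (25,3):159539850276066860544000·24+96538966652493066240000→3925495373278097719296000, (25,4):157375898285941510732800·24+159539850276066860544000→3936561409138663118131200, (25,5):105005310755917452984576·24+157375898285941510732800→2677503356427960382362624, (25,6):50779532534302850198976·24+105005310755917452984576→1323714091579185857760000
@26  (26,4):3936561409138663118131200·25+3925495373278097719296000→102339530601744675672576000, (26,5):2677503356427960382362624·25+3936561409138663118131200→70874145319837672677196800, (26,6):1323714091579185857760000·25+2677503356427960382362624→35770355645907606826362624
Read c(26,4) = 102339530601744675672576000, c(26,5) = 70874145319837672677196800, c(26,6) = 35770355645907606826362624.

102339530601744675672576000, 70874145319837672677196800, 35770355645907606826362624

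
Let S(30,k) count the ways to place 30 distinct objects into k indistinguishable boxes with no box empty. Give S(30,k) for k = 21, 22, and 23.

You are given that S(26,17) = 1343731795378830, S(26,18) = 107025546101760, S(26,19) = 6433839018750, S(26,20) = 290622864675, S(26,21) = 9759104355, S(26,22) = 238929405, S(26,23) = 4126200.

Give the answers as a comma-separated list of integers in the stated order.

r27: T_27,18=18×107025546101760+1343731795378830=3270191625210510; T_27,19=19×6433839018750+107025546101760=229268487458010; T_27,20=20×290622864675+6433839018750=12246296312250; T_27,21=21×9759104355+290622864675=495564056130; T_27,22=22×238929405+9759104355=15015551265; T_27,23=23×4126200+238929405=333832005
r28: T_28,19=19×229268487458010+3270191625210510=7626292886912700; T_28,20=20×12246296312250+229268487458010=474194413703010; T_28,21=21×495564056130+12246296312250=22653141490980; T_28,22=22×15015551265+495564056130=825906183960; T_28,23=23×333832005+15015551265=22693687380
r29: T_29,20=20×474194413703010+7626292886912700=17110181160972900; T_29,21=21×22653141490980+474194413703010=949910385013590; T_29,22=22×825906183960+22653141490980=40823077538100; T_29,23=23×22693687380+825906183960=1347860993700
r30: T_30,21=21×949910385013590+17110181160972900=37058299246258290; T_30,22=22×40823077538100+949910385013590=1848018090851790; T_30,23=23×1347860993700+40823077538100=71823880393200
Read S(30,21) = 37058299246258290, S(30,22) = 1848018090851790, S(30,23) = 71823880393200.

37058299246258290, 1848018090851790, 71823880393200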